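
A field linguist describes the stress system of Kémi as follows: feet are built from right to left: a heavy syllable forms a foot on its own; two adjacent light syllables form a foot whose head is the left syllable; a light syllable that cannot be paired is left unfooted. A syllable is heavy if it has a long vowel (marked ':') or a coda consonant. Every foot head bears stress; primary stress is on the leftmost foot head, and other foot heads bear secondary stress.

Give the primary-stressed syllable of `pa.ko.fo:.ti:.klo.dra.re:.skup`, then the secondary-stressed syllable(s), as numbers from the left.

Weights: 1 pa L, 2 ko L, 3 fo: H, 4 ti: H, 5 klo L, 6 dra L, 7 re: H, 8 skup H.
Parse right to left (heavy = foot alone; LL = one foot; stranded L unfooted): (ˈpa.ko) (ˈfo:) (ˈti:) (ˈklo.dra) (ˈre:) (ˈskup).
Foot heads: 1, 3, 4, 5, 7, 8.
Primary stress on the leftmost head = syllable 1.
Secondary stress on 3, 4, 5, 7, 8: ˈpa.ko.ˌfo:.ˌti:.ˌklo.dra.ˌre:.ˌskup.

primary 1, secondary 3, 4, 5, 7, 8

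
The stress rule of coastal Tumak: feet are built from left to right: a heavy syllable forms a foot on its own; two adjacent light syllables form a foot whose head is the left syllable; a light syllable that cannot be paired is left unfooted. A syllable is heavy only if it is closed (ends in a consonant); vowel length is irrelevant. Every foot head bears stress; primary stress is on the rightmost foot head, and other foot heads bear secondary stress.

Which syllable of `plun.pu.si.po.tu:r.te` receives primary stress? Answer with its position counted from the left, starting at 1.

Weights: 1 plun H, 2 pu L, 3 si L, 4 po L, 5 tu:r H, 6 te L.
Parse left to right (heavy = foot alone; LL = one foot; stranded L unfooted): (ˈplun) (ˈpu.si) po (ˈtu:r) te.
Foot heads: 1, 2, 5.
Primary stress on the rightmost head = syllable 5.
Primary stress: syllable 5 → plun.pu.si.po.ˈtu:r.te.

5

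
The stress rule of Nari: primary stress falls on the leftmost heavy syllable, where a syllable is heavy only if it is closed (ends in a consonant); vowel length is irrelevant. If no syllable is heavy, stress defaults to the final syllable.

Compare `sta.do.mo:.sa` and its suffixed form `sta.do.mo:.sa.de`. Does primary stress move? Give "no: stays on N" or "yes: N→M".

Base `sta.do.mo:.sa` (4 syllables):
  Weights: 1 sta L, 2 do L, 3 mo: L, 4 sa L.
  No heavy syllable in the domain; default to the final syllable = syllable 4.
  → primary stress on syllable 4.
Suffixed `sta.do.mo:.sa.de` (5 syllables):
  Weights: 1 sta L, 2 do L, 3 mo: L, 4 sa L, 5 de L.
  No heavy syllable in the domain; default to the final syllable = syllable 5.
  → primary stress on syllable 5.

yes: 4→5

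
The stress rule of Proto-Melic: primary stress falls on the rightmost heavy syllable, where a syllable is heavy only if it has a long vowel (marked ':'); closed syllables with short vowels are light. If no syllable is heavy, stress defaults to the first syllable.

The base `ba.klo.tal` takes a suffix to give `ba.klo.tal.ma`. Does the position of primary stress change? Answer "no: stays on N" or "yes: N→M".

no: stays on 1

Base `ba.klo.tal` (3 syllables):
  Weights: 1 ba L, 2 klo L, 3 tal L.
  No heavy syllable in the domain; default to the first syllable = syllable 1.
  → primary stress on syllable 1.
Suffixed `ba.klo.tal.ma` (4 syllables):
  Weights: 1 ba L, 2 klo L, 3 tal L, 4 ma L.
  No heavy syllable in the domain; default to the first syllable = syllable 1.
  → primary stress on syllable 1.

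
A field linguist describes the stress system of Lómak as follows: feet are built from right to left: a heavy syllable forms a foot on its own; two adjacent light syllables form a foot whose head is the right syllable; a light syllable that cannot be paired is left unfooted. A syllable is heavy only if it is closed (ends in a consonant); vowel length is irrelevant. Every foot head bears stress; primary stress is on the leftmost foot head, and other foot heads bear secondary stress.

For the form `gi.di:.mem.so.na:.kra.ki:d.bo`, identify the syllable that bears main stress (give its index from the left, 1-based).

2

Weights: 1 gi L, 2 di: L, 3 mem H, 4 so L, 5 na: L, 6 kra L, 7 ki:d H, 8 bo L.
Parse right to left (heavy = foot alone; LL = one foot; stranded L unfooted): (gi.ˈdi:) (ˈmem) so (na:.ˈkra) (ˈki:d) bo.
Foot heads: 2, 3, 6, 7.
Primary stress on the leftmost head = syllable 2.
Primary stress: syllable 2 → gi.ˈdi:.mem.so.na:.kra.ki:d.bo.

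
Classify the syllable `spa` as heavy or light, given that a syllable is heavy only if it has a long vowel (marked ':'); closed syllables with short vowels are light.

`spa`: short vowel, open (no coda). Short vowel → light.

light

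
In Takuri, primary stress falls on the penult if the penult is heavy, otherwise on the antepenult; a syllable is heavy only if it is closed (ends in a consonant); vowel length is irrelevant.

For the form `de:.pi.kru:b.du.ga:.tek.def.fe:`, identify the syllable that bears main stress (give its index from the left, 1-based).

7

Weights: 6 tek H, 7 def H, 8 fe: L.
The penult (syllable 7, def) is heavy, so it takes stress.
Primary stress: syllable 7 → de:.pi.kru:b.du.ga:.tek.ˈdef.fe:.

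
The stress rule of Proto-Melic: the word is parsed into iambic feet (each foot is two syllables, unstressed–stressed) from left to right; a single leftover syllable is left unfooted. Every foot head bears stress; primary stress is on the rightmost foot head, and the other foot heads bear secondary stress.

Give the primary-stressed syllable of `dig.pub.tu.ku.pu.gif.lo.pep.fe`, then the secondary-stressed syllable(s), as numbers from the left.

Parse left to right into iambic (σˈσ) feet: (dig.ˈpub) (tu.ˈku) (pu.ˈgif) (lo.ˈpep) fe. Syllable 9 is left unfooted.
Foot heads (stressed positions): 2, 4, 6, 8.
End Rule Rightmost: primary stress on the rightmost head = syllable 8.
Secondary stress on 2, 4, 6: dig.ˌpub.tu.ˌku.pu.ˌgif.lo.ˈpep.fe.

primary 8, secondary 2, 4, 6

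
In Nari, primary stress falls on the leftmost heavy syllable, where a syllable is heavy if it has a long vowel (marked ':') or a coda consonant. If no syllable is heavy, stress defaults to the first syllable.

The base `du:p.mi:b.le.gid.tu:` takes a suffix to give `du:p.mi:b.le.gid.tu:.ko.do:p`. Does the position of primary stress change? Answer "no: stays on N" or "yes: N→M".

Base `du:p.mi:b.le.gid.tu:` (5 syllables):
  Weights: 1 du:p H, 2 mi:b H, 3 le L, 4 gid H, 5 tu: H.
  Heavy syllables in the domain: 1, 2, 4, 5. The leftmost is syllable 1 (du:p).
  → primary stress on syllable 1.
Suffixed `du:p.mi:b.le.gid.tu:.ko.do:p` (7 syllables):
  Weights: 1 du:p H, 2 mi:b H, 3 le L, 4 gid H, 5 tu: H, 6 ko L, 7 do:p H.
  Heavy syllables in the domain: 1, 2, 4, 5, 7. The leftmost is syllable 1 (du:p).
  → primary stress on syllable 1.

no: stays on 1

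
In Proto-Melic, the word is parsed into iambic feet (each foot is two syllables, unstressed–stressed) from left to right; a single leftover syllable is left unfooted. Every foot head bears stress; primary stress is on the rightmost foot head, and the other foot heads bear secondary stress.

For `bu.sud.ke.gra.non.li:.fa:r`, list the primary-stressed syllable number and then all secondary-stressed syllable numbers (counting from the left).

Parse left to right into iambic (σˈσ) feet: (bu.ˈsud) (ke.ˈgra) (non.ˈli:) fa:r. Syllable 7 is left unfooted.
Foot heads (stressed positions): 2, 4, 6.
End Rule Rightmost: primary stress on the rightmost head = syllable 6.
Secondary stress on 2, 4: bu.ˌsud.ke.ˌgra.non.ˈli:.fa:r.

primary 6, secondary 2, 4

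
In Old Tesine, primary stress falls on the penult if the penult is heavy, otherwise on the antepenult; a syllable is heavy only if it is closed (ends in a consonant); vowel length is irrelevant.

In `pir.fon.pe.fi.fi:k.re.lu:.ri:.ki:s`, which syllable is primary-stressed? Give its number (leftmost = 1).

Weights: 7 lu: L, 8 ri: L, 9 ki:s H.
The penult (syllable 8, ri:) is light, so stress falls on the antepenult (syllable 7, lu:).
Primary stress: syllable 7 → pir.fon.pe.fi.fi:k.re.ˈlu:.ri:.ki:s.

7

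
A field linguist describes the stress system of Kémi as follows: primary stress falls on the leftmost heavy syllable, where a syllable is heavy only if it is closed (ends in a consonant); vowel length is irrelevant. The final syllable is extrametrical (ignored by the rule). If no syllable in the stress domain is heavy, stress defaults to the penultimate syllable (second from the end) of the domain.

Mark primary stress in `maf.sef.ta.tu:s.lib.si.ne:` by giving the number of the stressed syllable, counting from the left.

1

The final syllable (7, ne:) is extrametrical; the stress domain is syllables 1–6.
Weights: 1 maf H, 2 sef H, 3 ta L, 4 tu:s H, 5 lib H, 6 si L.
Heavy syllables in the domain: 1, 2, 4, 5. The leftmost is syllable 1 (maf).
Primary stress: syllable 1 → ˈmaf.sef.ta.tu:s.lib.si.ne:.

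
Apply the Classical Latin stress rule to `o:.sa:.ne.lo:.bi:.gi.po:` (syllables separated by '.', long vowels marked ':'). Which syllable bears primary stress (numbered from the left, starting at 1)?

Classical Latin: stress the penult if heavy (long vowel or closed), else the antepenult.
Weights: 5 bi: H, 6 gi L, 7 po: H.
The penult (syllable 6, gi) is light, so stress falls on the antepenult (syllable 5, bi:).
Stress on syllable 5: o:.sa:.ne.lo:.ˈbi:.gi.po:.

5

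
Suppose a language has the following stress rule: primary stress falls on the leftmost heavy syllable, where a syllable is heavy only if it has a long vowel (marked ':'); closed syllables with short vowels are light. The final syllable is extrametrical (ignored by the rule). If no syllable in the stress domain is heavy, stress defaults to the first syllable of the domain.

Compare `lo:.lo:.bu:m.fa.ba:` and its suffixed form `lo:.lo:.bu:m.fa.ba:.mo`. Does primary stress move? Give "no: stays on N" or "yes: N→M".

no: stays on 1

Base `lo:.lo:.bu:m.fa.ba:` (5 syllables):
  The final syllable (5, ba:) is extrametrical; the stress domain is syllables 1–4.
  Weights: 1 lo: H, 2 lo: H, 3 bu:m H, 4 fa L.
  Heavy syllables in the domain: 1, 2, 3. The leftmost is syllable 1 (lo:).
  → primary stress on syllable 1.
Suffixed `lo:.lo:.bu:m.fa.ba:.mo` (6 syllables):
  The final syllable (6, mo) is extrametrical; the stress domain is syllables 1–5.
  Weights: 1 lo: H, 2 lo: H, 3 bu:m H, 4 fa L, 5 ba: H.
  Heavy syllables in the domain: 1, 2, 3, 5. The leftmost is syllable 1 (lo:).
  → primary stress on syllable 1.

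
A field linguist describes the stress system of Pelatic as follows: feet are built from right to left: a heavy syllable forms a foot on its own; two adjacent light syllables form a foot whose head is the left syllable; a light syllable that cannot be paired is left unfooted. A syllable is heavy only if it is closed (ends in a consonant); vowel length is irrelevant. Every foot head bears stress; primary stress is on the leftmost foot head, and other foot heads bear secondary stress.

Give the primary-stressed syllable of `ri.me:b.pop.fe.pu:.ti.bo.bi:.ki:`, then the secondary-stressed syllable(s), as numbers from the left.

primary 2, secondary 3, 4, 6, 8

Weights: 1 ri L, 2 me:b H, 3 pop H, 4 fe L, 5 pu: L, 6 ti L, 7 bo L, 8 bi: L, 9 ki: L.
Parse right to left (heavy = foot alone; LL = one foot; stranded L unfooted): ri (ˈme:b) (ˈpop) (ˈfe.pu:) (ˈti.bo) (ˈbi:.ki:).
Foot heads: 2, 3, 4, 6, 8.
Primary stress on the leftmost head = syllable 2.
Secondary stress on 3, 4, 6, 8: ri.ˈme:b.ˌpop.ˌfe.pu:.ˌti.bo.ˌbi:.ki:.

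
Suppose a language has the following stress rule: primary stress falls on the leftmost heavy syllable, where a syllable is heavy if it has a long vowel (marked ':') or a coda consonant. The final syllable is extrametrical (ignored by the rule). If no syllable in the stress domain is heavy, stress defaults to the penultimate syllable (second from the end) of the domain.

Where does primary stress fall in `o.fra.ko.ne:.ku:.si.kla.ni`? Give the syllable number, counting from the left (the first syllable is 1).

4

The final syllable (8, ni) is extrametrical; the stress domain is syllables 1–7.
Weights: 1 o L, 2 fra L, 3 ko L, 4 ne: H, 5 ku: H, 6 si L, 7 kla L.
Heavy syllables in the domain: 4, 5. The leftmost is syllable 4 (ne:).
Primary stress: syllable 4 → o.fra.ko.ˈne:.ku:.si.kla.ni.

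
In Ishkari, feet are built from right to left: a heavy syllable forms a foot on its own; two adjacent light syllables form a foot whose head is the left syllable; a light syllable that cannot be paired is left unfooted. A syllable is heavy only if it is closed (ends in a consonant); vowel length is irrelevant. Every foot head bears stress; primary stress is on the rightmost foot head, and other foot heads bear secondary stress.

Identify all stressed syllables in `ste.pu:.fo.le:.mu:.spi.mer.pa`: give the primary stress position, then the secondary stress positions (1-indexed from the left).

primary 7, secondary 1, 3, 5

Weights: 1 ste L, 2 pu: L, 3 fo L, 4 le: L, 5 mu: L, 6 spi L, 7 mer H, 8 pa L.
Parse right to left (heavy = foot alone; LL = one foot; stranded L unfooted): (ˈste.pu:) (ˈfo.le:) (ˈmu:.spi) (ˈmer) pa.
Foot heads: 1, 3, 5, 7.
Primary stress on the rightmost head = syllable 7.
Secondary stress on 1, 3, 5: ˌste.pu:.ˌfo.le:.ˌmu:.spi.ˈmer.pa.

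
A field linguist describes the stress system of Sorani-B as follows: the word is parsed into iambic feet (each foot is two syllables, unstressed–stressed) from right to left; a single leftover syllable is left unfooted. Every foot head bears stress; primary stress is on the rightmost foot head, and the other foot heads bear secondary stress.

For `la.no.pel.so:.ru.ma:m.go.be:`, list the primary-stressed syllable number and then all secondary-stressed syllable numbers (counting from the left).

Parse right to left into iambic (σˈσ) feet: (la.ˈno) (pel.ˈso:) (ru.ˈma:m) (go.ˈbe:).
Foot heads (stressed positions): 2, 4, 6, 8.
End Rule Rightmost: primary stress on the rightmost head = syllable 8.
Secondary stress on 2, 4, 6: la.ˌno.pel.ˌso:.ru.ˌma:m.go.ˈbe:.

primary 8, secondary 2, 4, 6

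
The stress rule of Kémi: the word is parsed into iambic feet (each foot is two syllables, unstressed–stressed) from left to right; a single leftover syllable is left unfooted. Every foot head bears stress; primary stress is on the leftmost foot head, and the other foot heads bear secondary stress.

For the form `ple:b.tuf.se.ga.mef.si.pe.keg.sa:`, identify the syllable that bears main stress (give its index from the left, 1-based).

Parse left to right into iambic (σˈσ) feet: (ple:b.ˈtuf) (se.ˈga) (mef.ˈsi) (pe.ˈkeg) sa:. Syllable 9 is left unfooted.
Foot heads (stressed positions): 2, 4, 6, 8.
End Rule Leftmost: primary stress on the leftmost head = syllable 2.
Primary stress: syllable 2 → ple:b.ˈtuf.se.ga.mef.si.pe.keg.sa:.

2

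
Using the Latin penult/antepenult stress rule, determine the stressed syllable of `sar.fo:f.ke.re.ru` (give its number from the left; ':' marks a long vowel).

Classical Latin: stress the penult if heavy (long vowel or closed), else the antepenult.
Weights: 3 ke L, 4 re L, 5 ru L.
The penult (syllable 4, re) is light, so stress falls on the antepenult (syllable 3, ke).
Stress on syllable 3: sar.fo:f.ˈke.re.ru.

3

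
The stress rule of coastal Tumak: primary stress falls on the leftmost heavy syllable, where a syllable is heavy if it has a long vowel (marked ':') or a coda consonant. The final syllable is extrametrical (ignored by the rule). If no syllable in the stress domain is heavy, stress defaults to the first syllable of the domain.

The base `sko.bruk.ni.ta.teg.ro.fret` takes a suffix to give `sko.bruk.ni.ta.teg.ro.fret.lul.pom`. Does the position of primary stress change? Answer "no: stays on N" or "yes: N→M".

no: stays on 2

Base `sko.bruk.ni.ta.teg.ro.fret` (7 syllables):
  The final syllable (7, fret) is extrametrical; the stress domain is syllables 1–6.
  Weights: 1 sko L, 2 bruk H, 3 ni L, 4 ta L, 5 teg H, 6 ro L.
  Heavy syllables in the domain: 2, 5. The leftmost is syllable 2 (bruk).
  → primary stress on syllable 2.
Suffixed `sko.bruk.ni.ta.teg.ro.fret.lul.pom` (9 syllables):
  The final syllable (9, pom) is extrametrical; the stress domain is syllables 1–8.
  Weights: 1 sko L, 2 bruk H, 3 ni L, 4 ta L, 5 teg H, 6 ro L, 7 fret H, 8 lul H.
  Heavy syllables in the domain: 2, 5, 7, 8. The leftmost is syllable 2 (bruk).
  → primary stress on syllable 2.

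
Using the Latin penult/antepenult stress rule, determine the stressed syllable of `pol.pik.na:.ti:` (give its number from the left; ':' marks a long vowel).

Classical Latin: stress the penult if heavy (long vowel or closed), else the antepenult.
Weights: 2 pik H, 3 na: H, 4 ti: H.
The penult (syllable 3, na:) is heavy, so it takes stress.
Stress on syllable 3: pol.pik.ˈna:.ti:.

3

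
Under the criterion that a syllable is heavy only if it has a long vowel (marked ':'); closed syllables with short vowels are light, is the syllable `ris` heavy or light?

light

`ris`: short vowel, closed (coda /s/). Short vowel → light.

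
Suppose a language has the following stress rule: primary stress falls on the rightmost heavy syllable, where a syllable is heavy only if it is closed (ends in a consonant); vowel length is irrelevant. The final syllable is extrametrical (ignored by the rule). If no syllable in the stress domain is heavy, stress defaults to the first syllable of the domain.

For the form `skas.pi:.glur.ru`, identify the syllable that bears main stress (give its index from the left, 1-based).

The final syllable (4, ru) is extrametrical; the stress domain is syllables 1–3.
Weights: 1 skas H, 2 pi: L, 3 glur H.
Heavy syllables in the domain: 1, 3. The rightmost is syllable 3 (glur).
Primary stress: syllable 3 → skas.pi:.ˈglur.ru.

3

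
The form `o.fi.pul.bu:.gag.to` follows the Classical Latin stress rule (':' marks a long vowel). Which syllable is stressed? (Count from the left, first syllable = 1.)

Classical Latin: stress the penult if heavy (long vowel or closed), else the antepenult.
Weights: 4 bu: H, 5 gag H, 6 to L.
The penult (syllable 5, gag) is heavy, so it takes stress.
Stress on syllable 5: o.fi.pul.bu:.ˈgag.to.

5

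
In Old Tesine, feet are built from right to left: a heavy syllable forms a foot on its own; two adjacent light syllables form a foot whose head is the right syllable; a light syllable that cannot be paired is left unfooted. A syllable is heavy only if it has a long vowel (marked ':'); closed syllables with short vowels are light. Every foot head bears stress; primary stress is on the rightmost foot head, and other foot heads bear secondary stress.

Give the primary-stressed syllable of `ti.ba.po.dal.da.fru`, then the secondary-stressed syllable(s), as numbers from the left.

primary 6, secondary 2, 4

Weights: 1 ti L, 2 ba L, 3 po L, 4 dal L, 5 da L, 6 fru L.
Parse right to left (heavy = foot alone; LL = one foot; stranded L unfooted): (ti.ˈba) (po.ˈdal) (da.ˈfru).
Foot heads: 2, 4, 6.
Primary stress on the rightmost head = syllable 6.
Secondary stress on 2, 4: ti.ˌba.po.ˌdal.da.ˈfru.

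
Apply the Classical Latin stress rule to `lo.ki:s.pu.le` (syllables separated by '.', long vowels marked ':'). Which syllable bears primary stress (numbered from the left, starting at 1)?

Classical Latin: stress the penult if heavy (long vowel or closed), else the antepenult.
Weights: 2 ki:s H, 3 pu L, 4 le L.
The penult (syllable 3, pu) is light, so stress falls on the antepenult (syllable 2, ki:s).
Stress on syllable 2: lo.ˈki:s.pu.le.

2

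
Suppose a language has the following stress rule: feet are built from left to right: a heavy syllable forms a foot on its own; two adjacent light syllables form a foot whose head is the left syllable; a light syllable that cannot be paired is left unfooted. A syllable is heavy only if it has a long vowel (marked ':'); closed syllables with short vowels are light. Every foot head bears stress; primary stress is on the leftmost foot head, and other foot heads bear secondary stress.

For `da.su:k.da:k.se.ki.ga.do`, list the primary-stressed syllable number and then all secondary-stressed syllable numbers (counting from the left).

Weights: 1 da L, 2 su:k H, 3 da:k H, 4 se L, 5 ki L, 6 ga L, 7 do L.
Parse left to right (heavy = foot alone; LL = one foot; stranded L unfooted): da (ˈsu:k) (ˈda:k) (ˈse.ki) (ˈga.do).
Foot heads: 2, 3, 4, 6.
Primary stress on the leftmost head = syllable 2.
Secondary stress on 3, 4, 6: da.ˈsu:k.ˌda:k.ˌse.ki.ˌga.do.

primary 2, secondary 3, 4, 6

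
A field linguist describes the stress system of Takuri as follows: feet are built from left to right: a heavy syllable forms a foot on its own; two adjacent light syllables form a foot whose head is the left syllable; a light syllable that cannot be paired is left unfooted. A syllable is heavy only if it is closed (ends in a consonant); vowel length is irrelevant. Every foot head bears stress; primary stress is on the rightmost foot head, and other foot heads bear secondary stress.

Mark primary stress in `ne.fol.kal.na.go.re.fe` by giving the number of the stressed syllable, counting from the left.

Weights: 1 ne L, 2 fol H, 3 kal H, 4 na L, 5 go L, 6 re L, 7 fe L.
Parse left to right (heavy = foot alone; LL = one foot; stranded L unfooted): ne (ˈfol) (ˈkal) (ˈna.go) (ˈre.fe).
Foot heads: 2, 3, 4, 6.
Primary stress on the rightmost head = syllable 6.
Primary stress: syllable 6 → ne.fol.kal.na.go.ˈre.fe.

6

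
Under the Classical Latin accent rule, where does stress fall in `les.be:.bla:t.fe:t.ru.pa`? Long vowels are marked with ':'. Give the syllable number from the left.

4

Classical Latin: stress the penult if heavy (long vowel or closed), else the antepenult.
Weights: 4 fe:t H, 5 ru L, 6 pa L.
The penult (syllable 5, ru) is light, so stress falls on the antepenult (syllable 4, fe:t).
Stress on syllable 4: les.be:.bla:t.ˈfe:t.ru.pa.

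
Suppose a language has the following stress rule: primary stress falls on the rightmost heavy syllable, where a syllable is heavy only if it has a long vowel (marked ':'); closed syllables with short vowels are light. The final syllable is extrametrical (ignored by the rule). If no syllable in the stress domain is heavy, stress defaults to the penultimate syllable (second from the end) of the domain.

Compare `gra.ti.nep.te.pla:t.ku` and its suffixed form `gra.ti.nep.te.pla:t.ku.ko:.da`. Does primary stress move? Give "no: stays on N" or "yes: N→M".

yes: 5→7

Base `gra.ti.nep.te.pla:t.ku` (6 syllables):
  The final syllable (6, ku) is extrametrical; the stress domain is syllables 1–5.
  Weights: 1 gra L, 2 ti L, 3 nep L, 4 te L, 5 pla:t H.
  Heavy syllables in the domain: 5. The rightmost is syllable 5 (pla:t).
  → primary stress on syllable 5.
Suffixed `gra.ti.nep.te.pla:t.ku.ko:.da` (8 syllables):
  The final syllable (8, da) is extrametrical; the stress domain is syllables 1–7.
  Weights: 1 gra L, 2 ti L, 3 nep L, 4 te L, 5 pla:t H, 6 ku L, 7 ko: H.
  Heavy syllables in the domain: 5, 7. The rightmost is syllable 7 (ko:).
  → primary stress on syllable 7.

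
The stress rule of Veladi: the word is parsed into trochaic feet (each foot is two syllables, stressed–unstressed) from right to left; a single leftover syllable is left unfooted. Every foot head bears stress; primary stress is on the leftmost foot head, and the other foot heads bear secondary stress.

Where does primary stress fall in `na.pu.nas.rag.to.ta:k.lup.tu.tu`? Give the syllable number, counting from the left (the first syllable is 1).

2

Parse right to left into trochaic (ˈσσ) feet: na (ˈpu.nas) (ˈrag.to) (ˈta:k.lup) (ˈtu.tu). Syllable 1 is left unfooted.
Foot heads (stressed positions): 2, 4, 6, 8.
End Rule Leftmost: primary stress on the leftmost head = syllable 2.
Primary stress: syllable 2 → na.ˈpu.nas.rag.to.ta:k.lup.tu.tu.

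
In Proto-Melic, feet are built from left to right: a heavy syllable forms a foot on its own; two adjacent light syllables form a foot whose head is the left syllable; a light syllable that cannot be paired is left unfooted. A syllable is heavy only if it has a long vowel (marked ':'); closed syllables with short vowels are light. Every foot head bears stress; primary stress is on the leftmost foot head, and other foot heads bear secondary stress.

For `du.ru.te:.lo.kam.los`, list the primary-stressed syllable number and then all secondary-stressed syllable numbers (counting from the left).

primary 1, secondary 3, 4

Weights: 1 du L, 2 ru L, 3 te: H, 4 lo L, 5 kam L, 6 los L.
Parse left to right (heavy = foot alone; LL = one foot; stranded L unfooted): (ˈdu.ru) (ˈte:) (ˈlo.kam) los.
Foot heads: 1, 3, 4.
Primary stress on the leftmost head = syllable 1.
Secondary stress on 3, 4: ˈdu.ru.ˌte:.ˌlo.kam.los.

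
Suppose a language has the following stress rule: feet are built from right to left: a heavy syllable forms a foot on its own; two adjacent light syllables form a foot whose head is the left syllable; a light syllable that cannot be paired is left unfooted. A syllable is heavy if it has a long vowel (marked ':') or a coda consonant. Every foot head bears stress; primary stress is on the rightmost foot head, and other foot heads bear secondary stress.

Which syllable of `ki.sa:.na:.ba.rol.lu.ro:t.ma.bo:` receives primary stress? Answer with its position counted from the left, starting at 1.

Weights: 1 ki L, 2 sa: H, 3 na: H, 4 ba L, 5 rol H, 6 lu L, 7 ro:t H, 8 ma L, 9 bo: H.
Parse right to left (heavy = foot alone; LL = one foot; stranded L unfooted): ki (ˈsa:) (ˈna:) ba (ˈrol) lu (ˈro:t) ma (ˈbo:).
Foot heads: 2, 3, 5, 7, 9.
Primary stress on the rightmost head = syllable 9.
Primary stress: syllable 9 → ki.sa:.na:.ba.rol.lu.ro:t.ma.ˈbo:.

9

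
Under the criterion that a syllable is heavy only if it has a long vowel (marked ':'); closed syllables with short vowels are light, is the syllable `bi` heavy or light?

light

`bi`: short vowel, open (no coda). Short vowel → light.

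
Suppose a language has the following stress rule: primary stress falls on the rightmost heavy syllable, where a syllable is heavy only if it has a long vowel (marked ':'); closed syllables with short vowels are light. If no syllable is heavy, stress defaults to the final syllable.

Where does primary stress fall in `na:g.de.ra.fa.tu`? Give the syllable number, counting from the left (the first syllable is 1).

1

Weights: 1 na:g H, 2 de L, 3 ra L, 4 fa L, 5 tu L.
Heavy syllables in the domain: 1. The rightmost is syllable 1 (na:g).
Primary stress: syllable 1 → ˈna:g.de.ra.fa.tu.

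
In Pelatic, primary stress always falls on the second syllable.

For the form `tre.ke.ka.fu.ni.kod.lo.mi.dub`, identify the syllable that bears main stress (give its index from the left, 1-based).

2

The word has 9 syllables; the second syllable is syllable 2 (ke).
Primary stress: syllable 2 → tre.ˈke.ka.fu.ni.kod.lo.mi.dub.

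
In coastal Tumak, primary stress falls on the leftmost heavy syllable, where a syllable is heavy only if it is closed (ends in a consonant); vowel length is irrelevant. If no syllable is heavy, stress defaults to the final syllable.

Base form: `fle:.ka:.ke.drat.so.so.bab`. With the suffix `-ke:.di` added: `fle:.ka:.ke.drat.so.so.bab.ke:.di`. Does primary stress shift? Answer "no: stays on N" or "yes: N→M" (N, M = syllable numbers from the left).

no: stays on 4

Base `fle:.ka:.ke.drat.so.so.bab` (7 syllables):
  Weights: 1 fle: L, 2 ka: L, 3 ke L, 4 drat H, 5 so L, 6 so L, 7 bab H.
  Heavy syllables in the domain: 4, 7. The leftmost is syllable 4 (drat).
  → primary stress on syllable 4.
Suffixed `fle:.ka:.ke.drat.so.so.bab.ke:.di` (9 syllables):
  Weights: 1 fle: L, 2 ka: L, 3 ke L, 4 drat H, 5 so L, 6 so L, 7 bab H, 8 ke: L, 9 di L.
  Heavy syllables in the domain: 4, 7. The leftmost is syllable 4 (drat).
  → primary stress on syllable 4.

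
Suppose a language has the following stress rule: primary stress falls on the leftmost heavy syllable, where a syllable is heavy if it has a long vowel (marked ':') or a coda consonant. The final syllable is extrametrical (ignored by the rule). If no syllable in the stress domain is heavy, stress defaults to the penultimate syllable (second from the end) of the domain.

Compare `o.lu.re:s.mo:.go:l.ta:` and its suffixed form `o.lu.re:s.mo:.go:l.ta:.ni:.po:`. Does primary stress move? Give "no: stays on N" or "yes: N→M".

Base `o.lu.re:s.mo:.go:l.ta:` (6 syllables):
  The final syllable (6, ta:) is extrametrical; the stress domain is syllables 1–5.
  Weights: 1 o L, 2 lu L, 3 re:s H, 4 mo: H, 5 go:l H.
  Heavy syllables in the domain: 3, 4, 5. The leftmost is syllable 3 (re:s).
  → primary stress on syllable 3.
Suffixed `o.lu.re:s.mo:.go:l.ta:.ni:.po:` (8 syllables):
  The final syllable (8, po:) is extrametrical; the stress domain is syllables 1–7.
  Weights: 1 o L, 2 lu L, 3 re:s H, 4 mo: H, 5 go:l H, 6 ta: H, 7 ni: H.
  Heavy syllables in the domain: 3, 4, 5, 6, 7. The leftmost is syllable 3 (re:s).
  → primary stress on syllable 3.

no: stays on 3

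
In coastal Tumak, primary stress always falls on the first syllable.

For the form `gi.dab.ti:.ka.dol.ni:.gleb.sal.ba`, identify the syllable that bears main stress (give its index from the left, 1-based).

The word has 9 syllables; the first syllable is syllable 1 (gi).
Primary stress: syllable 1 → ˈgi.dab.ti:.ka.dol.ni:.gleb.sal.ba.

1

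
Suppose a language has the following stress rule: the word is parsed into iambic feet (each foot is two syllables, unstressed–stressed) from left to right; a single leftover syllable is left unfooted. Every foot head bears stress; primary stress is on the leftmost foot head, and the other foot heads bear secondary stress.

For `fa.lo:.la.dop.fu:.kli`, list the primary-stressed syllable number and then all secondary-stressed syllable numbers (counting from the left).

primary 2, secondary 4, 6

Parse left to right into iambic (σˈσ) feet: (fa.ˈlo:) (la.ˈdop) (fu:.ˈkli).
Foot heads (stressed positions): 2, 4, 6.
End Rule Leftmost: primary stress on the leftmost head = syllable 2.
Secondary stress on 4, 6: fa.ˈlo:.la.ˌdop.fu:.ˌkli.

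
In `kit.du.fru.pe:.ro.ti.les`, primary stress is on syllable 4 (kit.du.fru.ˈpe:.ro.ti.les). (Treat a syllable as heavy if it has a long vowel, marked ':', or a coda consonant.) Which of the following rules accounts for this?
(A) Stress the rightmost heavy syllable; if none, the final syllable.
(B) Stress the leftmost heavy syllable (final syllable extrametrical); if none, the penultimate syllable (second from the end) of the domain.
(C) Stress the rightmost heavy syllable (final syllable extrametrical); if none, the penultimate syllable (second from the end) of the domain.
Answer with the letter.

C

Rule A → syllable 7 (observed: 4).
Rule B → syllable 1 (observed: 4).
Rule C → syllable 4 ✓.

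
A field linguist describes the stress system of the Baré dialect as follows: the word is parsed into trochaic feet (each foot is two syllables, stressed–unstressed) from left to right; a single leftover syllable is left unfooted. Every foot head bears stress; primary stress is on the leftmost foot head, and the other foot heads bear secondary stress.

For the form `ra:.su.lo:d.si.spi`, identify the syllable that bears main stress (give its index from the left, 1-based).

1

Parse left to right into trochaic (ˈσσ) feet: (ˈra:.su) (ˈlo:d.si) spi. Syllable 5 is left unfooted.
Foot heads (stressed positions): 1, 3.
End Rule Leftmost: primary stress on the leftmost head = syllable 1.
Primary stress: syllable 1 → ˈra:.su.lo:d.si.spi.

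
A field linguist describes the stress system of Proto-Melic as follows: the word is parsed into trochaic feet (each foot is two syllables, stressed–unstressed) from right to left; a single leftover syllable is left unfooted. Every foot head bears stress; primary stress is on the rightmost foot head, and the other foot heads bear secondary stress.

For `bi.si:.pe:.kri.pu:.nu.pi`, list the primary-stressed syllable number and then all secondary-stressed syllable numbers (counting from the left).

Parse right to left into trochaic (ˈσσ) feet: bi (ˈsi:.pe:) (ˈkri.pu:) (ˈnu.pi). Syllable 1 is left unfooted.
Foot heads (stressed positions): 2, 4, 6.
End Rule Rightmost: primary stress on the rightmost head = syllable 6.
Secondary stress on 2, 4: bi.ˌsi:.pe:.ˌkri.pu:.ˈnu.pi.

primary 6, secondary 2, 4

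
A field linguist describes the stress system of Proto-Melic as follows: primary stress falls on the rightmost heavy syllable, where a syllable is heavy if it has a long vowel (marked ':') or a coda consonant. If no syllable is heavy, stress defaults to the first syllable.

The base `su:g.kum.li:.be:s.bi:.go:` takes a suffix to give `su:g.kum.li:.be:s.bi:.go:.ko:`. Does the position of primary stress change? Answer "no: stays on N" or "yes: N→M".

yes: 6→7

Base `su:g.kum.li:.be:s.bi:.go:` (6 syllables):
  Weights: 1 su:g H, 2 kum H, 3 li: H, 4 be:s H, 5 bi: H, 6 go: H.
  Heavy syllables in the domain: 1, 2, 3, 4, 5, 6. The rightmost is syllable 6 (go:).
  → primary stress on syllable 6.
Suffixed `su:g.kum.li:.be:s.bi:.go:.ko:` (7 syllables):
  Weights: 1 su:g H, 2 kum H, 3 li: H, 4 be:s H, 5 bi: H, 6 go: H, 7 ko: H.
  Heavy syllables in the domain: 1, 2, 3, 4, 5, 6, 7. The rightmost is syllable 7 (ko:).
  → primary stress on syllable 7.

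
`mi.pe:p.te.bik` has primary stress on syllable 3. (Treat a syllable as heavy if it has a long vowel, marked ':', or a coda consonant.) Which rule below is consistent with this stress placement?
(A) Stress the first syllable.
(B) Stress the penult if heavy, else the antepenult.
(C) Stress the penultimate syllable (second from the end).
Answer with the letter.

Rule A → syllable 1 (observed: 3).
Rule B → syllable 2 (observed: 3).
Rule C → syllable 3 ✓.

C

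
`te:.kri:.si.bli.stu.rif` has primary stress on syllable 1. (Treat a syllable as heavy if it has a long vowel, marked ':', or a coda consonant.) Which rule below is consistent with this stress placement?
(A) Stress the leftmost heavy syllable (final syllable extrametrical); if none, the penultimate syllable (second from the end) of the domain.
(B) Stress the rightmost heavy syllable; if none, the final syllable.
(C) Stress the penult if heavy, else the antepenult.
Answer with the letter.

A

Rule A → syllable 1 ✓.
Rule B → syllable 6 (observed: 1).
Rule C → syllable 4 (observed: 1).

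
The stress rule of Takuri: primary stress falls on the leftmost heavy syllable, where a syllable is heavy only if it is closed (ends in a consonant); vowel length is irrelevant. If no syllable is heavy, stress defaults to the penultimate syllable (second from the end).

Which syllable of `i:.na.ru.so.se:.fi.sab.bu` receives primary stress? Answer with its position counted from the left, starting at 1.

Weights: 1 i: L, 2 na L, 3 ru L, 4 so L, 5 se: L, 6 fi L, 7 sab H, 8 bu L.
Heavy syllables in the domain: 7. The leftmost is syllable 7 (sab).
Primary stress: syllable 7 → i:.na.ru.so.se:.fi.ˈsab.bu.

7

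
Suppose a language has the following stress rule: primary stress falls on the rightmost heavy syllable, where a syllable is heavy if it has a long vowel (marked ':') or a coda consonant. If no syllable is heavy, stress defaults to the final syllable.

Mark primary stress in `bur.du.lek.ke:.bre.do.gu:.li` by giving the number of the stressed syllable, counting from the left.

7

Weights: 1 bur H, 2 du L, 3 lek H, 4 ke: H, 5 bre L, 6 do L, 7 gu: H, 8 li L.
Heavy syllables in the domain: 1, 3, 4, 7. The rightmost is syllable 7 (gu:).
Primary stress: syllable 7 → bur.du.lek.ke:.bre.do.ˈgu:.li.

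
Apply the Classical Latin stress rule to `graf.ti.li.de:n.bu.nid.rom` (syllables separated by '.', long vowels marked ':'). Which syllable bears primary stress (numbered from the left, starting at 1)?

Classical Latin: stress the penult if heavy (long vowel or closed), else the antepenult.
Weights: 5 bu L, 6 nid H, 7 rom H.
The penult (syllable 6, nid) is heavy, so it takes stress.
Stress on syllable 6: graf.ti.li.de:n.bu.ˈnid.rom.

6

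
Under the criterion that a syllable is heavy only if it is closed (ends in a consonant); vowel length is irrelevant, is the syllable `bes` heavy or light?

heavy

`bes`: short vowel, closed (coda /s/). Closed (coda /s/) → heavy.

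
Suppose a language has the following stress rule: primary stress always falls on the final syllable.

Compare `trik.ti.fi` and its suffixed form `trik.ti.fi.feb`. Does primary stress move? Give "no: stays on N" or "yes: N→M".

Base `trik.ti.fi` (3 syllables):
  The word has 3 syllables; the final syllable is syllable 3 (fi).
  → primary stress on syllable 3.
Suffixed `trik.ti.fi.feb` (4 syllables):
  The word has 4 syllables; the final syllable is syllable 4 (feb).
  → primary stress on syllable 4.

yes: 3→4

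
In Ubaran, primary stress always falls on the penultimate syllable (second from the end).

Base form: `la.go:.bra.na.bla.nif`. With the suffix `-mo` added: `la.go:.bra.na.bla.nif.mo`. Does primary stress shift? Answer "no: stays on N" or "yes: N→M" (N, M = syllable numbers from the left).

yes: 5→6

Base `la.go:.bra.na.bla.nif` (6 syllables):
  The word has 6 syllables; the penultimate syllable (second from the end) is syllable 5 (bla).
  → primary stress on syllable 5.
Suffixed `la.go:.bra.na.bla.nif.mo` (7 syllables):
  The word has 7 syllables; the penultimate syllable (second from the end) is syllable 6 (nif).
  → primary stress on syllable 6.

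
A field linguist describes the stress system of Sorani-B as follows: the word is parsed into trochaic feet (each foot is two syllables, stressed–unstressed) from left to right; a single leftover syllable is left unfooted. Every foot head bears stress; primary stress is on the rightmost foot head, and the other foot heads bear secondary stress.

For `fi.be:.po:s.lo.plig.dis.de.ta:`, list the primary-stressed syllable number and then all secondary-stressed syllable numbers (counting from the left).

primary 7, secondary 1, 3, 5

Parse left to right into trochaic (ˈσσ) feet: (ˈfi.be:) (ˈpo:s.lo) (ˈplig.dis) (ˈde.ta:).
Foot heads (stressed positions): 1, 3, 5, 7.
End Rule Rightmost: primary stress on the rightmost head = syllable 7.
Secondary stress on 1, 3, 5: ˌfi.be:.ˌpo:s.lo.ˌplig.dis.ˈde.ta:.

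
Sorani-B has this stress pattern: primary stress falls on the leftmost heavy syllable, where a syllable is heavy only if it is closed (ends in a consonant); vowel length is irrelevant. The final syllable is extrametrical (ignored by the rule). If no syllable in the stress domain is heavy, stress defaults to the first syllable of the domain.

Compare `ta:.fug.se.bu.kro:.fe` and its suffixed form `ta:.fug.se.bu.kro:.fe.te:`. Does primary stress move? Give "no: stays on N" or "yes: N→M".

no: stays on 2

Base `ta:.fug.se.bu.kro:.fe` (6 syllables):
  The final syllable (6, fe) is extrametrical; the stress domain is syllables 1–5.
  Weights: 1 ta: L, 2 fug H, 3 se L, 4 bu L, 5 kro: L.
  Heavy syllables in the domain: 2. The leftmost is syllable 2 (fug).
  → primary stress on syllable 2.
Suffixed `ta:.fug.se.bu.kro:.fe.te:` (7 syllables):
  The final syllable (7, te:) is extrametrical; the stress domain is syllables 1–6.
  Weights: 1 ta: L, 2 fug H, 3 se L, 4 bu L, 5 kro: L, 6 fe L.
  Heavy syllables in the domain: 2. The leftmost is syllable 2 (fug).
  → primary stress on syllable 2.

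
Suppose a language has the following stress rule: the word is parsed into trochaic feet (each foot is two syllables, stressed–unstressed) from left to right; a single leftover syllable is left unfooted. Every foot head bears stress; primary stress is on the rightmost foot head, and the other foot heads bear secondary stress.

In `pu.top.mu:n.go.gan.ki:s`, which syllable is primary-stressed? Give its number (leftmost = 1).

5

Parse left to right into trochaic (ˈσσ) feet: (ˈpu.top) (ˈmu:n.go) (ˈgan.ki:s).
Foot heads (stressed positions): 1, 3, 5.
End Rule Rightmost: primary stress on the rightmost head = syllable 5.
Primary stress: syllable 5 → pu.top.mu:n.go.ˈgan.ki:s.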